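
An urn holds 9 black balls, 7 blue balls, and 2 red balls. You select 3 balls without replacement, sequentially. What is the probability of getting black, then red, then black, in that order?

1/34

Each draw changes the counts, so multiply the conditional probabilities along the sequence:
P = 9/18 × 2/17 × 8/16 = 144/4896 = 1/34.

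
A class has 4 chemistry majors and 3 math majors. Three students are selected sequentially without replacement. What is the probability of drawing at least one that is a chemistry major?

34/35

P(no chemistry majors) = 3/7 × 2/6 × 1/5 = 6/210 = 1/35.
P(at least one) = 1 − 1/35 = 34/35.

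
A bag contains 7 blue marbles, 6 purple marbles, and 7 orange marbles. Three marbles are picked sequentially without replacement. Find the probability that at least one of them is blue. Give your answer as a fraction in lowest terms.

427/570

P(no blue) = 13/20 × 12/19 × 11/18 = 1716/6840 = 143/570.
P(at least one) = 1 − 143/570 = 427/570.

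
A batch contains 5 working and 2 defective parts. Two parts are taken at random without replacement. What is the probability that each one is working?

P(all working) = 5/7 × 4/6 = 20/42 = 10/21.

10/21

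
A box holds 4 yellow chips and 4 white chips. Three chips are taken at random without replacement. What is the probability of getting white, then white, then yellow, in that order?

Chain rule:
P = 4/8 × 3/7 × 4/6 = 48/336 = 1/7.

1/7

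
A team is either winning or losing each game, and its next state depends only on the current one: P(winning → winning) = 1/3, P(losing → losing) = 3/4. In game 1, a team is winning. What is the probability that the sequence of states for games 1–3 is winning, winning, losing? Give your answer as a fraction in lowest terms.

2/9

Game 1 is given. For each transition, use the conditional probability from the current state:
P(winning | winning) = 1/3; P(losing | winning) = 2/3.
P = 1/3 × 2/3 = 2/9.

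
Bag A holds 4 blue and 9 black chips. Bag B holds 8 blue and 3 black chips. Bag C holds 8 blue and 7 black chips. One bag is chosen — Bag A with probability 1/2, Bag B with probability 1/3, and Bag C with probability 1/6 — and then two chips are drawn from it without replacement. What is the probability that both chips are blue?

From Bag A: P(both blue) = (4/13)(3/12) = 1/13.
From Bag B: P(both blue) = (8/11)(7/10) = 28/55.
From Bag C: P(both blue) = (8/15)(7/14) = 4/15.
Total probability = (1/2)(1/13) + (1/3)(28/55) + (1/6)(4/15) = 3251/12870.

3251/12870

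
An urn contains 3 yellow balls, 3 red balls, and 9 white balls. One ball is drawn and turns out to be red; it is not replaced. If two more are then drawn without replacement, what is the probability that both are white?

After the first draw, 9 of the remaining 14 balls are white.
P = 9/14 × 8/13 = 72/182 = 36/91.

36/91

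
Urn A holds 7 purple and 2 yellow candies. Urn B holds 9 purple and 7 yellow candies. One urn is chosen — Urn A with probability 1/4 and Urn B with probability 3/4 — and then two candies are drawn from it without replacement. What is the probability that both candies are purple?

From Urn A: P(both purple) = (7/9)(6/8) = 7/12.
From Urn B: P(both purple) = (9/16)(8/15) = 3/10.
Total probability = (1/4)(7/12) + (3/4)(3/10) = 89/240.

89/240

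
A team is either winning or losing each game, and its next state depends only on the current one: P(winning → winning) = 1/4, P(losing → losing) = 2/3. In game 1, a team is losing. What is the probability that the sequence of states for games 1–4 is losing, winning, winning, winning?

Game 1 is given. For each transition, use the conditional probability from the current state:
P(winning | losing) = 1/3; P(winning | winning) = 1/4; P(winning | winning) = 1/4.
P = 1/3 × 1/4 × 1/4 = 1/48.

1/48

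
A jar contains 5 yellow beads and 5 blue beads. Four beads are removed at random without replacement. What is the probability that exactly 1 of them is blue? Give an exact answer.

5/21

One ordering (blue drawn first) has probability 5/10 × 5/9 × 4/8 × 3/7 = 300/5040 = 5/84.
There are C(4,1) = 4 such orderings, each equally likely, so P = 4 × 5/84 = 5/21.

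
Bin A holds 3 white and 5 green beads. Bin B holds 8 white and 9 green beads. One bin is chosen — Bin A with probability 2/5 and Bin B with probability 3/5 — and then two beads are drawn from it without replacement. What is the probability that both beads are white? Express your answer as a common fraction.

99/595

From Bin A: P(both white) = (3/8)(2/7) = 3/28.
From Bin B: P(both white) = (8/17)(7/16) = 7/34.
Total probability = (2/5)(3/28) + (3/5)(7/34) = 99/595.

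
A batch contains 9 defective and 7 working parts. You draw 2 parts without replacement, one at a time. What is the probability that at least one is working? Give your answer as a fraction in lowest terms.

P(no working) = 9/16 × 8/15 = 72/240 = 3/10.
P(at least one) = 1 − 3/10 = 7/10.

7/10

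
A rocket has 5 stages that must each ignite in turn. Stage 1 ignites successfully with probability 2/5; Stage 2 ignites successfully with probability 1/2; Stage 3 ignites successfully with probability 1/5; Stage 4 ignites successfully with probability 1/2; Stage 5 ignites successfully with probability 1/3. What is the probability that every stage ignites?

1/150

The events are sequential, so multiply the conditional probabilities:
P = 2/5 × 1/2 × 1/5 × 1/2 × 1/3 = 2/300 = 1/150.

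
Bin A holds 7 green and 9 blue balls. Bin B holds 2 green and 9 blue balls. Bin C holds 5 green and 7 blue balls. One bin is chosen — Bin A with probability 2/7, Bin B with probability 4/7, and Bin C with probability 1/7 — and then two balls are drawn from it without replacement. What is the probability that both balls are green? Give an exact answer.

From Bin A: P(both green) = (7/16)(6/15) = 7/40.
From Bin B: P(both green) = (2/11)(1/10) = 1/55.
From Bin C: P(both green) = (5/12)(4/11) = 5/33.
Total probability = (2/7)(7/40) + (4/7)(1/55) + (1/7)(5/33) = 379/4620.

379/4620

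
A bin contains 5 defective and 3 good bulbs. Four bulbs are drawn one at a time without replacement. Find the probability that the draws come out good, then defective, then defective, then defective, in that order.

Chain rule:
P = 3/8 × 5/7 × 4/6 × 3/5 = 180/1680 = 3/28.

3/28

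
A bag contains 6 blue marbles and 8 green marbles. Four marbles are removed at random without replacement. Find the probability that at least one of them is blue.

P(no blue) = 8/14 × 7/13 × 6/12 × 5/11 = 1680/24024 = 10/143.
P(at least one) = 1 − 10/143 = 133/143.

133/143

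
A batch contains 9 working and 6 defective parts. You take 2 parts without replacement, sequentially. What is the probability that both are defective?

P(all defective) = 6/15 × 5/14 = 30/210 = 1/7.

1/7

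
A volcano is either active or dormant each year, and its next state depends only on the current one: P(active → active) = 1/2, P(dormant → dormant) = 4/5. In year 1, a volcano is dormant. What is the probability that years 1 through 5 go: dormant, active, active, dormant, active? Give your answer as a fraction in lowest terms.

1/100

Year 1 is given. For each transition, use the conditional probability from the current state:
P(active | dormant) = 1/5; P(active | active) = 1/2; P(dormant | active) = 1/2; P(active | dormant) = 1/5.
P = 1/5 × 1/2 × 1/2 × 1/5 = 1/100.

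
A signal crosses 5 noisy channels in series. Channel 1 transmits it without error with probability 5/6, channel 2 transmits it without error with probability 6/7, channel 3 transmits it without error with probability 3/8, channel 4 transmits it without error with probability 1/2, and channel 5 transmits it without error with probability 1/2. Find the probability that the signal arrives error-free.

15/224

Each stage is reached only if all earlier stages succeed, so
P = 5/6 × 6/7 × 3/8 × 1/2 × 1/2 = 90/1344 = 15/224.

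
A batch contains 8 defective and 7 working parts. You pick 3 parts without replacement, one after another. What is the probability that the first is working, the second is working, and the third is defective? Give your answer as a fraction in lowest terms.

Each draw changes the counts, so multiply the conditional probabilities along the sequence:
P = 7/15 × 6/14 × 8/13 = 336/2730 = 8/65.

8/65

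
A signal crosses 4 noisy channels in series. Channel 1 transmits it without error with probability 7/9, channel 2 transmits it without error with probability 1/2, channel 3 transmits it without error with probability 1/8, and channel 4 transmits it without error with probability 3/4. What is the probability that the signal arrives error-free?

7/192

Multiplying along the chain,
P = 7/9 × 1/2 × 1/8 × 3/4 = 21/576 = 7/192.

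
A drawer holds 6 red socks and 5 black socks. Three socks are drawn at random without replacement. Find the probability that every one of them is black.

P(all black) = 5/11 × 4/10 × 3/9 = 60/990 = 2/33.

2/33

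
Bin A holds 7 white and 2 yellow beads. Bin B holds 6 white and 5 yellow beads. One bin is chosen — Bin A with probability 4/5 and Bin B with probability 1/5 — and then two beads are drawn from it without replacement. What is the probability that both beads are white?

86/165

From Bin A: P(both white) = (7/9)(6/8) = 7/12.
From Bin B: P(both white) = (6/11)(5/10) = 3/11.
Total probability = (4/5)(7/12) + (1/5)(3/11) = 86/165.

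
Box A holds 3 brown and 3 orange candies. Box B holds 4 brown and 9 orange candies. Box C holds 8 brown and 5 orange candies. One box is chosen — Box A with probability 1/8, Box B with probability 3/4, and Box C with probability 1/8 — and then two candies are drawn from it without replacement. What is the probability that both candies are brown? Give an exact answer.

199/1560

From Box A: P(both brown) = (3/6)(2/5) = 1/5.
From Box B: P(both brown) = (4/13)(3/12) = 1/13.
From Box C: P(both brown) = (8/13)(7/12) = 14/39.
Total probability = (1/8)(1/5) + (3/4)(1/13) + (1/8)(14/39) = 199/1560.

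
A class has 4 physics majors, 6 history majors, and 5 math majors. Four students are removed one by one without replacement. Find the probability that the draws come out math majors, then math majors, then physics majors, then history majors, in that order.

Chain rule:
P = 5/15 × 4/14 × 4/13 × 6/12 = 480/32760 = 4/273.

4/273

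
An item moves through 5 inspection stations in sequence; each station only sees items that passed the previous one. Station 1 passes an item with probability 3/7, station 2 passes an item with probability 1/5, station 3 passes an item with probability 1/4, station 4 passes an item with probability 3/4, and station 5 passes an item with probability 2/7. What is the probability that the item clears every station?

Each stage is reached only if all earlier stages succeed, so
P = 3/7 × 1/5 × 1/4 × 3/4 × 2/7 = 18/3920 = 9/1960.

9/1960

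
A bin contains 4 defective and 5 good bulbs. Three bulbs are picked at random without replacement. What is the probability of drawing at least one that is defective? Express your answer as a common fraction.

P(no defective) = 5/9 × 4/8 × 3/7 = 60/504 = 5/42.
P(at least one) = 1 − 5/42 = 37/42.

37/42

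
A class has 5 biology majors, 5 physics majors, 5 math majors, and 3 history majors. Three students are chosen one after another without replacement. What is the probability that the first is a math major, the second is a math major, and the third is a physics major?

25/1224

Each draw changes the counts, so multiply the conditional probabilities along the sequence:
P = 5/18 × 4/17 × 5/16 = 100/4896 = 25/1224.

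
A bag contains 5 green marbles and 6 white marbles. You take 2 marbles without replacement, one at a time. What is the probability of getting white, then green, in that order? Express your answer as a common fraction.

Each draw changes the counts, so multiply the conditional probabilities along the sequence:
P = 6/11 × 5/10 = 30/110 = 3/11.

3/11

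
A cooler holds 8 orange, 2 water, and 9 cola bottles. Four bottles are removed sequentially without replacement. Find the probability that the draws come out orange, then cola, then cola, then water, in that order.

4/323

Each draw changes the counts, so multiply the conditional probabilities along the sequence:
P = 8/19 × 9/18 × 8/17 × 2/16 = 1152/93024 = 4/323.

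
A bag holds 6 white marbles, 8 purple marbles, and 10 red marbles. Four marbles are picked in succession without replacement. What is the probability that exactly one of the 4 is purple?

One ordering (purple drawn first) has probability 8/24 × 16/23 × 15/22 × 14/21 = 26880/255024 = 80/759.
There are C(4,1) = 4 such orderings, each equally likely, so P = 4 × 80/759 = 320/759.

320/759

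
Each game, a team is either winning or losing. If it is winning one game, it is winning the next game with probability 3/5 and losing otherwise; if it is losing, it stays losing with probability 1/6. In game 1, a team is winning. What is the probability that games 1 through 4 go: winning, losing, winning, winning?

1/5

Game 1 is given. For each transition, use the conditional probability from the current state:
P(losing | winning) = 2/5; P(winning | losing) = 5/6; P(winning | winning) = 3/5.
P = 2/5 × 5/6 × 3/5 = 30/150 = 1/5.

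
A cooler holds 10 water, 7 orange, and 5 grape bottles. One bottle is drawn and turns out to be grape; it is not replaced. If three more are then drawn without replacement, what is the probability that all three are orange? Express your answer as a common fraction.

1/38

After the first draw, 7 of the remaining 21 bottles are orange.
P = 7/21 × 6/20 × 5/19 = 210/7980 = 1/38.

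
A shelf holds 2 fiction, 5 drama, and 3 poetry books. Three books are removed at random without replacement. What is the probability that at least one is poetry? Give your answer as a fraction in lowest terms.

P(no poetry) = 7/10 × 6/9 × 5/8 = 210/720 = 7/24.
P(at least one) = 1 − 7/24 = 17/24.

17/24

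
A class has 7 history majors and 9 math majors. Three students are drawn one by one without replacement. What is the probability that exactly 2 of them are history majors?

One ordering (history majors drawn first) has probability 7/16 × 6/15 × 9/14 = 378/3360 = 9/80.
There are C(3,2) = 3 such orderings, each equally likely, so P = 3 × 9/80 = 27/80.

27/80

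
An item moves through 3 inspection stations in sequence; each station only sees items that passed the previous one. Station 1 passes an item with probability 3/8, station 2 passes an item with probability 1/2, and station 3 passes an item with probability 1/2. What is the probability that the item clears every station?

3/32

Each stage is reached only if all earlier stages succeed, so
P = 3/8 × 1/2 × 1/2 = 3/32.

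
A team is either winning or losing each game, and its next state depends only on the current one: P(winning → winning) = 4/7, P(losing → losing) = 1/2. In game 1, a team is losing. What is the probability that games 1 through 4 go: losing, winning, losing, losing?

3/28

Game 1 is given. For each transition, use the conditional probability from the current state:
P(winning | losing) = 1/2; P(losing | winning) = 3/7; P(losing | losing) = 1/2.
P = 1/2 × 3/7 × 1/2 = 3/28.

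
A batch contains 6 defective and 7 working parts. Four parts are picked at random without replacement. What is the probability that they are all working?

P(all working) = 7/13 × 6/12 × 5/11 × 4/10 = 840/17160 = 7/143.

7/143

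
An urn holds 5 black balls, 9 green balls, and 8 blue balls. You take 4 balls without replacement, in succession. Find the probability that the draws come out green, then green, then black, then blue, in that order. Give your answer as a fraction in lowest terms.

Each draw changes the counts, so multiply the conditional probabilities along the sequence:
P = 9/22 × 8/21 × 5/20 × 8/19 = 2880/175560 = 24/1463.

24/1463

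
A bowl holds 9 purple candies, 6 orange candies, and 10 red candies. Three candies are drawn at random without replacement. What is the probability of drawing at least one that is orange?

1331/2300

P(no orange) = 19/25 × 18/24 × 17/23 = 5814/13800 = 969/2300.
P(at least one) = 1 − 969/2300 = 1331/2300.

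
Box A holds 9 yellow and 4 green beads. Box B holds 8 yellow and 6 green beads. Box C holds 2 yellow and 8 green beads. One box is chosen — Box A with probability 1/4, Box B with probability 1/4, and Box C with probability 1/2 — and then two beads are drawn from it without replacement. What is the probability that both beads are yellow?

From Box A: P(both yellow) = (9/13)(8/12) = 6/13.
From Box B: P(both yellow) = (8/14)(7/13) = 4/13.
From Box C: P(both yellow) = (2/10)(1/9) = 1/45.
Total probability = (1/4)(6/13) + (1/4)(4/13) + (1/2)(1/45) = 119/585.

119/585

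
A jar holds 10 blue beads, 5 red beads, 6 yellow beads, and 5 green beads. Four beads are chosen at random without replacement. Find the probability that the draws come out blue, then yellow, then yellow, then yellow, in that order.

Each draw changes the counts, so multiply the conditional probabilities along the sequence:
P = 10/26 × 6/25 × 5/24 × 4/23 = 1200/358800 = 1/299.

1/299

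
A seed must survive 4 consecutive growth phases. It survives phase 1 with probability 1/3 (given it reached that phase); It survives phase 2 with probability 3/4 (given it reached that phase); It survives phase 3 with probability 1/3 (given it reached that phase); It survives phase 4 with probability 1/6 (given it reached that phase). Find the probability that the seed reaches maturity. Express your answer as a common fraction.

1/72

Multiplying along the chain,
P = 1/3 × 3/4 × 1/3 × 1/6 = 3/216 = 1/72.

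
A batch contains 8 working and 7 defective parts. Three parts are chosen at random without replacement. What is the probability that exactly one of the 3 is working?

24/65

One ordering (working drawn first) has probability 8/15 × 7/14 × 6/13 = 336/2730 = 8/65.
There are C(3,1) = 3 such orderings, each equally likely, so P = 3 × 8/65 = 24/65.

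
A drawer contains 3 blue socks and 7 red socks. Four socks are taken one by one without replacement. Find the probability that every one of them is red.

1/6

P(all red) = 7/10 × 6/9 × 5/8 × 4/7 = 840/5040 = 1/6.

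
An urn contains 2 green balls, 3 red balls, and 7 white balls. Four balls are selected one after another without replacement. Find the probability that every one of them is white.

P = 7/12 × 6/11 × 5/10 × 4/9 = 840/11880 = 7/99.

7/99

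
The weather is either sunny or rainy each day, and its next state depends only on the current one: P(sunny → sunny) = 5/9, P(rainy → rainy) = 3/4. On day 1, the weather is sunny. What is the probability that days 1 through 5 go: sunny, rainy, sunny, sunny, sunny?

25/729

Day 1 is given. For each transition, use the conditional probability from the current state:
P(rainy | sunny) = 4/9; P(sunny | rainy) = 1/4; P(sunny | sunny) = 5/9; P(sunny | sunny) = 5/9.
P = 4/9 × 1/4 × 5/9 × 5/9 = 100/2916 = 25/729.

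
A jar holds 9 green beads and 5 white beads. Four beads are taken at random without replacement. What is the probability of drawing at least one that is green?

P(no green) = 5/14 × 4/13 × 3/12 × 2/11 = 120/24024 = 5/1001.
P(at least one) = 1 − 5/1001 = 996/1001.

996/1001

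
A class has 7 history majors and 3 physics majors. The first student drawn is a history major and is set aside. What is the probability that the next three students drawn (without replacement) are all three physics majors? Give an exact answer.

1/84

After the first draw, 3 of the remaining 9 students are physics majors.
P = 3/9 × 2/8 × 1/7 = 6/504 = 1/84.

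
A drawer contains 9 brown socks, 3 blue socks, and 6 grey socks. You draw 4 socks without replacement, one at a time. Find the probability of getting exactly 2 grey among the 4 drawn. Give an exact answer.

One ordering (grey drawn first) has probability 6/18 × 5/17 × 12/16 × 11/15 = 3960/73440 = 11/204.
There are C(4,2) = 6 such orderings, each equally likely, so P = 6 × 11/204 = 11/34.

11/34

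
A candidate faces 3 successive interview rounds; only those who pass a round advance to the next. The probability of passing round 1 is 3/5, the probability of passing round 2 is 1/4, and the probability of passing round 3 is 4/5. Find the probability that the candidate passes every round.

Each stage is reached only if all earlier stages succeed, so
P = 3/5 × 1/4 × 4/5 = 12/100 = 3/25.

3/25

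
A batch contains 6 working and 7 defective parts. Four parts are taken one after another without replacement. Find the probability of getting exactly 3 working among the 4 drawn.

One ordering (working drawn first) has probability 6/13 × 5/12 × 4/11 × 7/10 = 840/17160 = 7/143.
There are C(4,3) = 4 such orderings, each equally likely, so P = 4 × 7/143 = 28/143.

28/143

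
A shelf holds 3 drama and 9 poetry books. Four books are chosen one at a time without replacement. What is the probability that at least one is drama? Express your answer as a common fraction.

41/55

P(no drama) = 9/12 × 8/11 × 7/10 × 6/9 = 3024/11880 = 14/55.
P(at least one) = 1 − 14/55 = 41/55.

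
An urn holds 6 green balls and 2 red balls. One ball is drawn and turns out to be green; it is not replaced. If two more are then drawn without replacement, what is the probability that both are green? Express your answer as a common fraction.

After the first draw, 5 of the remaining 7 balls are green.
P = 5/7 × 4/6 = 20/42 = 10/21.

10/21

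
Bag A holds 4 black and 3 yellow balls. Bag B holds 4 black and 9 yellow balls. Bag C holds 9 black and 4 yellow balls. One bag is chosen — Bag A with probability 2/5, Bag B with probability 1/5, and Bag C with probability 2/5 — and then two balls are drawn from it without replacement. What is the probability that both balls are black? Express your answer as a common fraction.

11/35

From Bag A: P(both black) = (4/7)(3/6) = 2/7.
From Bag B: P(both black) = (4/13)(3/12) = 1/13.
From Bag C: P(both black) = (9/13)(8/12) = 6/13.
Total probability = (2/5)(2/7) + (1/5)(1/13) + (2/5)(6/13) = 11/35.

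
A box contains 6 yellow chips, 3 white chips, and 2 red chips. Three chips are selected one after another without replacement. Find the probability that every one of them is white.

P(all white) = 3/11 × 2/10 × 1/9 = 6/990 = 1/165.

1/165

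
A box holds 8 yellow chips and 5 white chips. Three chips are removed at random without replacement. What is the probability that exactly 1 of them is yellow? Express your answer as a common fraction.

One ordering (yellow drawn first) has probability 8/13 × 5/12 × 4/11 = 160/1716 = 40/429.
There are C(3,1) = 3 such orderings, each equally likely, so P = 3 × 40/429 = 40/143.

40/143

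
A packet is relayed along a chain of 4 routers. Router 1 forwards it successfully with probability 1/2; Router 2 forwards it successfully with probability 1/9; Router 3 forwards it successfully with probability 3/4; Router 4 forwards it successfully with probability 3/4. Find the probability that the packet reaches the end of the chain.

1/32

Multiplying along the chain,
P = 1/2 × 1/9 × 3/4 × 3/4 = 9/288 = 1/32.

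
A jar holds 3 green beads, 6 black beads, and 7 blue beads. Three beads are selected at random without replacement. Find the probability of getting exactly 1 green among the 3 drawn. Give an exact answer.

117/280

One ordering (green drawn first) has probability 3/16 × 13/15 × 12/14 = 468/3360 = 39/280.
There are C(3,1) = 3 such orderings, each equally likely, so P = 3 × 39/280 = 117/280.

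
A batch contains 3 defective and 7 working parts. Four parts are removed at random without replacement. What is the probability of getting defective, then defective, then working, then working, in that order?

1/20

Each draw changes the counts, so multiply the conditional probabilities along the sequence:
P = 3/10 × 2/9 × 7/8 × 6/7 = 252/5040 = 1/20.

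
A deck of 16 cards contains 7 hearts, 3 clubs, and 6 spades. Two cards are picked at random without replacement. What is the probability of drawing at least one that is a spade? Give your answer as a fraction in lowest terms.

5/8

P(no spades) = 10/16 × 9/15 = 90/240 = 3/8.
P(at least one) = 1 − 3/8 = 5/8.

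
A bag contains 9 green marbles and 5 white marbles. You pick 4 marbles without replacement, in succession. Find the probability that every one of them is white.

5/1001

P(every draw is white) = 5/14 × 4/13 × 3/12 × 2/11 = 120/24024 = 5/1001.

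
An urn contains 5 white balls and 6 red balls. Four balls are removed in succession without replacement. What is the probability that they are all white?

P(all white) = 5/11 × 4/10 × 3/9 × 2/8 = 120/7920 = 1/66.

1/66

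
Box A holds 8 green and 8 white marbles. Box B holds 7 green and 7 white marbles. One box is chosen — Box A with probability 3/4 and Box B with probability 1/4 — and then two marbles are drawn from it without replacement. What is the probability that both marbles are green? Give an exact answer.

From Box A: P(both green) = (8/16)(7/15) = 7/30.
From Box B: P(both green) = (7/14)(6/13) = 3/13.
Total probability = (3/4)(7/30) + (1/4)(3/13) = 121/520.

121/520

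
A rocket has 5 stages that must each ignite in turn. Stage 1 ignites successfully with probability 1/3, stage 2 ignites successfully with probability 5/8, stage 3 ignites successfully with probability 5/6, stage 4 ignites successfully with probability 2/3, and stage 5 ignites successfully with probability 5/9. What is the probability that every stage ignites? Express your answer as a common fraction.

125/1944

Each stage is reached only if all earlier stages succeed, so
P = 1/3 × 5/8 × 5/6 × 2/3 × 5/9 = 250/3888 = 125/1944.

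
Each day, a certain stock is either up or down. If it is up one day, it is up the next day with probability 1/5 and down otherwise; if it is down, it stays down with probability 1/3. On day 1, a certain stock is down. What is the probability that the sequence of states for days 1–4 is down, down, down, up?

2/27

Day 1 is given. For each transition, use the conditional probability from the current state:
P(down | down) = 1/3; P(down | down) = 1/3; P(up | down) = 2/3.
P = 1/3 × 1/3 × 2/3 = 2/27.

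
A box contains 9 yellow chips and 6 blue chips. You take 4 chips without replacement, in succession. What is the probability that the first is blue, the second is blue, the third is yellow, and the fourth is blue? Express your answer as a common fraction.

3/91

Multiply the probability of each draw given the previous ones:
P = 6/15 × 5/14 × 9/13 × 4/12 = 1080/32760 = 3/91.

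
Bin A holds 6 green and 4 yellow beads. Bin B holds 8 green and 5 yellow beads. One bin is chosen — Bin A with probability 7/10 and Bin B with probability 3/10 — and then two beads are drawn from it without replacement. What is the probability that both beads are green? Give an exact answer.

133/390

From Bin A: P(both green) = (6/10)(5/9) = 1/3.
From Bin B: P(both green) = (8/13)(7/12) = 14/39.
Total probability = (7/10)(1/3) + (3/10)(14/39) = 133/390.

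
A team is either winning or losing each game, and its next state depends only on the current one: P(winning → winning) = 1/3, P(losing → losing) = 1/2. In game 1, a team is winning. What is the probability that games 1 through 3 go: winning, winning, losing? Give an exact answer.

2/9

Game 1 is given. For each transition, use the conditional probability from the current state:
P(winning | winning) = 1/3; P(losing | winning) = 2/3.
P = 1/3 × 2/3 = 2/9.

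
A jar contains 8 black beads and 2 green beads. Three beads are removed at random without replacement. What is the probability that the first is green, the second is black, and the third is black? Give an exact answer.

Chain rule:
P = 2/10 × 8/9 × 7/8 = 112/720 = 7/45.

7/45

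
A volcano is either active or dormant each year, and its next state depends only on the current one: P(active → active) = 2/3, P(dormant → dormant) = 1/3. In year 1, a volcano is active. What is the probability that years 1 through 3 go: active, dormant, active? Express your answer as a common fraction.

2/9

Year 1 is given. For each transition, use the conditional probability from the current state:
P(dormant | active) = 1/3; P(active | dormant) = 2/3.
P = 1/3 × 2/3 = 2/9.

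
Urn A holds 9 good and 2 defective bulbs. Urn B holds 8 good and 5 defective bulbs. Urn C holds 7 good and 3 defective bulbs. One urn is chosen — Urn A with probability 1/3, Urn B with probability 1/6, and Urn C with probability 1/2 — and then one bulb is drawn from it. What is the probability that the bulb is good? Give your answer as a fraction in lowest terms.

6223/8580

From Urn A: P(good) = 9/11.
From Urn B: P(good) = 8/13.
From Urn C: P(good) = 7/10.
Total probability = (1/3)(9/11) + (1/6)(8/13) + (1/2)(7/10) = 6223/8580.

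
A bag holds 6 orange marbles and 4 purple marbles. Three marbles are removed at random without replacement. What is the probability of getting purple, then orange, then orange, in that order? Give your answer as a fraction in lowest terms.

Each draw changes the counts, so multiply the conditional probabilities along the sequence:
P = 4/10 × 6/9 × 5/8 = 120/720 = 1/6.

1/6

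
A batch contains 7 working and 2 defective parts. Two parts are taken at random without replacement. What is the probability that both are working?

7/12

P(all working) = 7/9 × 6/8 = 42/72 = 7/12.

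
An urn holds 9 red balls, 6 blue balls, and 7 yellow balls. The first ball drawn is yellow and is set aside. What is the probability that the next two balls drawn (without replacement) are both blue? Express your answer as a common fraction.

After the first draw, 6 of the remaining 21 balls are blue.
P = 6/21 × 5/20 = 30/420 = 1/14.

1/14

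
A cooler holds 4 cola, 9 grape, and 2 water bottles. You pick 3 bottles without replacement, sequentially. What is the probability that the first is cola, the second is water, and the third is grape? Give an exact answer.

Multiply the probability of each draw given the previous ones:
P = 4/15 × 2/14 × 9/13 = 72/2730 = 12/455.

12/455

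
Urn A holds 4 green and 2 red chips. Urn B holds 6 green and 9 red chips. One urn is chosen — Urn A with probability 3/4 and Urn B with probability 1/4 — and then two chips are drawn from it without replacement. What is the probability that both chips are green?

47/140

From Urn A: P(both green) = (4/6)(3/5) = 2/5.
From Urn B: P(both green) = (6/15)(5/14) = 1/7.
Total probability = (3/4)(2/5) + (1/4)(1/7) = 47/140.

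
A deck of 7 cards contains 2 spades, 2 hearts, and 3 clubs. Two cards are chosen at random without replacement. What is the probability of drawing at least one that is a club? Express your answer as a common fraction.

5/7

P(no clubs) = 4/7 × 3/6 = 12/42 = 2/7.
P(at least one) = 1 − 2/7 = 5/7.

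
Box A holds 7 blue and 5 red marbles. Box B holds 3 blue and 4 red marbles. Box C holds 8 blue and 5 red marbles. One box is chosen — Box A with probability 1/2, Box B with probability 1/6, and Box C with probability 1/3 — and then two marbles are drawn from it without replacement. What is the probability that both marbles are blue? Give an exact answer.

10903/36036

From Box A: P(both blue) = (7/12)(6/11) = 7/22.
From Box B: P(both blue) = (3/7)(2/6) = 1/7.
From Box C: P(both blue) = (8/13)(7/12) = 14/39.
Total probability = (1/2)(7/22) + (1/6)(1/7) + (1/3)(14/39) = 10903/36036.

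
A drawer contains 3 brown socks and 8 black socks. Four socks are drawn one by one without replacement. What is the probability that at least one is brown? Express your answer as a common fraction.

26/33

P(no brown) = 8/11 × 7/10 × 6/9 × 5/8 = 1680/7920 = 7/33.
P(at least one) = 1 − 7/33 = 26/33.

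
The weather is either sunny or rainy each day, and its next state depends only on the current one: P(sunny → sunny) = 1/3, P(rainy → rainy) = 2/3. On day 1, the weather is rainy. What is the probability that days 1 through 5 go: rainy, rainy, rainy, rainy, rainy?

16/81

Day 1 is given. For each transition, use the conditional probability from the current state:
P(rainy | rainy) = 2/3; P(rainy | rainy) = 2/3; P(rainy | rainy) = 2/3; P(rainy | rainy) = 2/3.
P = 2/3 × 2/3 × 2/3 × 2/3 = 16/81.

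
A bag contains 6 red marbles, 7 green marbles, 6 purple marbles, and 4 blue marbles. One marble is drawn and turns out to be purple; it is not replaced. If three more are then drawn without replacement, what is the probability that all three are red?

1/77

With the first marble removed, 6 red remain out of 22.
P = 6/22 × 5/21 × 4/20 = 120/9240 = 1/77.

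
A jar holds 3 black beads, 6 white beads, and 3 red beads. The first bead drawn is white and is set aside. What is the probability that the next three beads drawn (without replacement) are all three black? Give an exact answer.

1/165

After the first draw, 3 of the remaining 11 beads are black.
P = 3/11 × 2/10 × 1/9 = 6/990 = 1/165.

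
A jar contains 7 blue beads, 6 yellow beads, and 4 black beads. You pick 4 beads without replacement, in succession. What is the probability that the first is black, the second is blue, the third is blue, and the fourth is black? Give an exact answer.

3/340

Chain rule:
P = 4/17 × 7/16 × 6/15 × 3/14 = 504/57120 = 3/340.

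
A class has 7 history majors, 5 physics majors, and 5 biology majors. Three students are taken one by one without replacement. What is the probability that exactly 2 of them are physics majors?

One ordering (physics majors drawn first) has probability 5/17 × 4/16 × 12/15 = 240/4080 = 1/17.
There are C(3,2) = 3 such orderings, each equally likely, so P = 3 × 1/17 = 3/17.

3/17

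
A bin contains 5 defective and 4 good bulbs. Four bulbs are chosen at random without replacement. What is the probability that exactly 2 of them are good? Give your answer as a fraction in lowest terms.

10/21

One ordering (good drawn first) has probability 4/9 × 3/8 × 5/7 × 4/6 = 240/3024 = 5/63.
There are C(4,2) = 6 such orderings, each equally likely, so P = 6 × 5/63 = 10/21.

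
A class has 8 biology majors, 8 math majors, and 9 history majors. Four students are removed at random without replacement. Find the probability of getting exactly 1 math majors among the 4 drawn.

544/1265

One ordering (a math major drawn first) has probability 8/25 × 17/24 × 16/23 × 15/22 = 32640/303600 = 136/1265.
There are C(4,1) = 4 such orderings, each equally likely, so P = 4 × 136/1265 = 544/1265.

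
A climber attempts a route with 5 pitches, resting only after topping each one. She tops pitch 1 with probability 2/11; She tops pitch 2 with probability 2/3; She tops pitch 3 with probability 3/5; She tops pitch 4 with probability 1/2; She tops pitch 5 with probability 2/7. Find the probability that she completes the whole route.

Multiplying along the chain,
P = 2/11 × 2/3 × 3/5 × 1/2 × 2/7 = 24/2310 = 4/385.

4/385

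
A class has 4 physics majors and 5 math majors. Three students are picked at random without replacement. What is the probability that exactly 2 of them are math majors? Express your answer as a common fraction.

10/21

One ordering (math majors drawn first) has probability 5/9 × 4/8 × 4/7 = 80/504 = 10/63.
There are C(3,2) = 3 such orderings, each equally likely, so P = 3 × 10/63 = 10/21.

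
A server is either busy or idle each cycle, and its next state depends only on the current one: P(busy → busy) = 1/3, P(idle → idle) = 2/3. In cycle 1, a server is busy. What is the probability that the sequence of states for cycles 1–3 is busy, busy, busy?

Cycle 1 is given. For each transition, use the conditional probability from the current state:
P(busy | busy) = 1/3; P(busy | busy) = 1/3.
P = 1/3 × 1/3 = 1/9.

1/9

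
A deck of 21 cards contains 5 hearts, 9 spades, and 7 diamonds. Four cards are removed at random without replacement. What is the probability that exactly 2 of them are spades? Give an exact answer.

264/665

One ordering (spades drawn first) has probability 9/21 × 8/20 × 12/19 × 11/18 = 9504/143640 = 44/665.
There are C(4,2) = 6 such orderings, each equally likely, so P = 6 × 44/665 = 264/665.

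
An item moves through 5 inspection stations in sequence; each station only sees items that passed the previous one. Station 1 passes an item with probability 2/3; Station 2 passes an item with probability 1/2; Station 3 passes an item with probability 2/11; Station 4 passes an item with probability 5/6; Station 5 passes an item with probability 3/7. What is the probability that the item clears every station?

5/231

Each stage is reached only if all earlier stages succeed, so
P = 2/3 × 1/2 × 2/11 × 5/6 × 3/7 = 60/2772 = 5/231.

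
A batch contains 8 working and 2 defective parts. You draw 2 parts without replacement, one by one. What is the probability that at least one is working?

44/45

P(no working) = 2/10 × 1/9 = 2/90 = 1/45.
P(at least one) = 1 − 1/45 = 44/45.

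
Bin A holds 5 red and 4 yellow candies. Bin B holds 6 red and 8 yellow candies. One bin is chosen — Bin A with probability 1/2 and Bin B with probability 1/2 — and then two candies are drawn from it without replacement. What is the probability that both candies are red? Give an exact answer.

From Bin A: P(both red) = (5/9)(4/8) = 5/18.
From Bin B: P(both red) = (6/14)(5/13) = 15/91.
Total probability = (1/2)(5/18) + (1/2)(15/91) = 725/3276.

725/3276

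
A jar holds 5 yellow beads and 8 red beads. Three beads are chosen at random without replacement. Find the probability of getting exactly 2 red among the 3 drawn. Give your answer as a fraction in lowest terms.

One ordering (red drawn first) has probability 8/13 × 7/12 × 5/11 = 280/1716 = 70/429.
There are C(3,2) = 3 such orderings, each equally likely, so P = 3 × 70/429 = 70/143.

70/143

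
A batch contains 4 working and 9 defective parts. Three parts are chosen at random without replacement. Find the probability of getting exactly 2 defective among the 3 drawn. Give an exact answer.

72/143

One ordering (defective drawn first) has probability 9/13 × 8/12 × 4/11 = 288/1716 = 24/143.
There are C(3,2) = 3 such orderings, each equally likely, so P = 3 × 24/143 = 72/143.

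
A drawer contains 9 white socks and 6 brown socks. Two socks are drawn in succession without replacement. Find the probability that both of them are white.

12/35

P(all white) = 9/15 × 8/14 = 72/210 = 12/35.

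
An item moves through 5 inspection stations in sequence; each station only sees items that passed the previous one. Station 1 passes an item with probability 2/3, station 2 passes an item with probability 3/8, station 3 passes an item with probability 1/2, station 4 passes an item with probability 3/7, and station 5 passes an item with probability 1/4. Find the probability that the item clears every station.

Each stage is reached only if all earlier stages succeed, so
P = 2/3 × 3/8 × 1/2 × 3/7 × 1/4 = 18/1344 = 3/224.

3/224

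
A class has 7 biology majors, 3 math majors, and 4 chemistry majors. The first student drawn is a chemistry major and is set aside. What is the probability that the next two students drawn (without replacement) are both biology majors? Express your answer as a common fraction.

7/26

After the first draw, 7 of the remaining 13 students are biology majors.
P = 7/13 × 6/12 = 42/156 = 7/26.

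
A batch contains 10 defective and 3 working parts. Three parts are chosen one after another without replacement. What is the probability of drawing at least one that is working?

83/143

P(no working) = 10/13 × 9/12 × 8/11 = 720/1716 = 60/143.
P(at least one) = 1 − 60/143 = 83/143.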